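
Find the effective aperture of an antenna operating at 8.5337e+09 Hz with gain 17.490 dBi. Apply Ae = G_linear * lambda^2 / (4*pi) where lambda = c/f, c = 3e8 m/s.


lambda = c / f = 3.0000e+08 / 8.5337e+09 = 0.03515474 m
G_linear = 10^(17.490/10) = 56.10480
Ae = G_linear * lambda^2 / (4*pi) = 56.10480 * 0.03515474^2 / (4*pi) = 5.518e-03 m^2

5.518e-03 m^2


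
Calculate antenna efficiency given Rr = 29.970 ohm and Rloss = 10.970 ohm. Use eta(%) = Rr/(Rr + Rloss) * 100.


eta = 29.970 / (29.970 + 10.970) * 100 = 73.20%

73.20%


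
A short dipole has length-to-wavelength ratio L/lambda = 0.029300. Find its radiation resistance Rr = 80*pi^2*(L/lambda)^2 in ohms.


Rr = 80 * pi^2 * (0.029300)^2 = 80 * 9.869604 * 8.584900e-04 = 0.6778 ohm

0.6778 ohm


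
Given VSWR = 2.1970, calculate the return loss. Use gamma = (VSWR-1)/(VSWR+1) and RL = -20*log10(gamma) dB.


gamma = (2.1970 - 1) / (2.1970 + 1) = 0.3744135
RL = -20 * log10(0.3744135) = 8.533 dB

8.533 dB


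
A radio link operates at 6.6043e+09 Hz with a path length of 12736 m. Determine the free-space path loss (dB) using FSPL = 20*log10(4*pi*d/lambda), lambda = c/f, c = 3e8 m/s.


lambda = c / f = 3.0000e+08 / 6.6043e+09 = 0.04542495 m
FSPL = 20 * log10(4*pi*12736/0.04542495) = 130.9 dB

130.9 dB


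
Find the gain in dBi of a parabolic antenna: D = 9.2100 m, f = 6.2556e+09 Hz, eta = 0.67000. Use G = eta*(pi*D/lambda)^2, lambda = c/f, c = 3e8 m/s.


lambda = c / f = 3.0000e+08 / 6.2556e+09 = 0.04795703 m
G_linear = 0.67000 * (pi * 9.2100 / 0.04795703)^2 = 243887.3
G_dBi = 10 * log10(243887.3) = 53.87 dBi

53.87 dBi


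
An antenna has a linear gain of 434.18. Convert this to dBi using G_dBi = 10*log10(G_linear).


G_dBi = 10 * log10(434.18) = 26.38 dBi

26.38 dBi


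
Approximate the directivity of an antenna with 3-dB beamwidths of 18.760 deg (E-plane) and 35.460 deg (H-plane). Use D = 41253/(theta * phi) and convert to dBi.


D_linear = 41253 / (18.760 * 35.460) = 62.01318
D_dBi = 10 * log10(62.01318) = 17.92 dBi

17.92 dBi


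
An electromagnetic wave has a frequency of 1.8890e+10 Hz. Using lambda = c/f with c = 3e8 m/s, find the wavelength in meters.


lambda = c / f = 3.0000e+08 / 1.8890e+10 = 0.01588 m

0.01588 m


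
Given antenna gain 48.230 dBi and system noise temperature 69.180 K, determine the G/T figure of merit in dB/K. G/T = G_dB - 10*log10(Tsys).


G/T = 48.230 - 10*log10(69.180) = 48.230 - 18.39981 = 29.83 dB/K

29.83 dB/K


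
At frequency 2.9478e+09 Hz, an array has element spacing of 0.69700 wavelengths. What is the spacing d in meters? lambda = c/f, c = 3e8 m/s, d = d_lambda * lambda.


lambda = c / f = 3.0000e+08 / 2.9478e+09 = 0.1017708 m
d = 0.69700 * 0.1017708 = 0.07093 m

0.07093 m


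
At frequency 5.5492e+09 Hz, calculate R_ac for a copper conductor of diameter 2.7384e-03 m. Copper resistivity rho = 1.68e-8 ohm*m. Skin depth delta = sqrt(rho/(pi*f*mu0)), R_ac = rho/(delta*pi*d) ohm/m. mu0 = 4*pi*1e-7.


delta = sqrt(1.68e-8 / (pi * 5.5492e+09 * 4*pi*1e-7)) = 8.757085e-07 m
R_ac = 1.68e-8 / (8.757085e-07 * pi * 2.7384e-03) = 2.230 ohm/m

2.230 ohm/m


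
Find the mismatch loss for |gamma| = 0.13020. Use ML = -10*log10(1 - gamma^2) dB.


ML = -10 * log10(1 - 0.13020^2) = -10 * log10(0.98304796) = 0.07425 dB

0.07425 dB


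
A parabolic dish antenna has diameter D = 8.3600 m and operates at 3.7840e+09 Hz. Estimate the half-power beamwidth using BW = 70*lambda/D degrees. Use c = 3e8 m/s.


lambda = c / f = 3.0000e+08 / 3.7840e+09 = 0.07928118 m
BW = 70 * 0.07928118 / 8.3600 = 0.6638 deg

0.6638 deg


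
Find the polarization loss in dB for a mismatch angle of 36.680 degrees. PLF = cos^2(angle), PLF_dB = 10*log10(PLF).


PLF_linear = cos^2(36.680 deg) = 0.6431787
PLF_dB = 10 * log10(0.6431787) = -1.917 dB

-1.917 dB


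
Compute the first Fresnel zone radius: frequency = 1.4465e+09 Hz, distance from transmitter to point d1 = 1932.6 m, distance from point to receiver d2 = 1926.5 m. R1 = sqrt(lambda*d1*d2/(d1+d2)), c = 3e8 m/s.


lambda = c / f = 3.0000e+08 / 1.4465e+09 = 0.2073972 m
R1 = sqrt(0.2073972 * 1932.6 * 1926.5 / (1932.6 + 1926.5)) = 14.15 m

14.15 m


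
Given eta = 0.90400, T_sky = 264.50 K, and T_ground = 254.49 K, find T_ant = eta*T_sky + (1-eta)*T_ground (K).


T_ant = 0.90400 * 264.50 + (1 - 0.90400) * 254.49 = 263.5 K

263.5 K


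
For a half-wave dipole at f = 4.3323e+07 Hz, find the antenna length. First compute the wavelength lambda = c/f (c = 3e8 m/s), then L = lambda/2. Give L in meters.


lambda = c / f = 3.0000e+08 / 4.3323e+07 = 6.924728 m
L = lambda / 2 = 6.924728 / 2 = 3.462 m

3.462 m


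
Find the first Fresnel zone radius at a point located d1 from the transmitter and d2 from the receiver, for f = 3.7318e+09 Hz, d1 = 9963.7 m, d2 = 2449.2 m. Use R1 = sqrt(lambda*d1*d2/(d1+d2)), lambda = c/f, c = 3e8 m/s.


lambda = c / f = 3.0000e+08 / 3.7318e+09 = 0.08039016 m
R1 = sqrt(0.08039016 * 9963.7 * 2449.2 / (9963.7 + 2449.2)) = 12.57 m

12.57 m


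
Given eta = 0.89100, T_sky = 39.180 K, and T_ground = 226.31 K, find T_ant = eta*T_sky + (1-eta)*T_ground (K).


T_ant = 0.89100 * 39.180 + (1 - 0.89100) * 226.31 = 59.58 K

59.58 K


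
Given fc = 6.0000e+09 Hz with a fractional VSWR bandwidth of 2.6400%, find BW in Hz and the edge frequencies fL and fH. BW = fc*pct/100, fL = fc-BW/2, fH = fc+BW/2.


BW = 6.0000e+09 * 2.6400/100 = 1.584000e+08 Hz
fL = 6.0000e+09 - 1.584000e+08/2 = 5.921e+09 Hz
fH = 6.0000e+09 + 1.584000e+08/2 = 6.079e+09 Hz

BW=1.584e+08 Hz, fL=5.921e+09 Hz, fH=6.079e+09 Hz


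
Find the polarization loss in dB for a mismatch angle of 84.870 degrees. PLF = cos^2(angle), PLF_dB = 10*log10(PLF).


PLF_linear = cos^2(84.870 deg) = 7.995187e-03
PLF_dB = 10 * log10(7.995187e-03) = -20.97 dB

-20.97 dB


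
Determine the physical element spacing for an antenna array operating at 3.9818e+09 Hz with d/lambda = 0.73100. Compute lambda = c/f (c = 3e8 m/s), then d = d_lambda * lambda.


lambda = c / f = 3.0000e+08 / 3.9818e+09 = 0.07534281 m
d = 0.73100 * 0.07534281 = 0.05508 m

0.05508 m


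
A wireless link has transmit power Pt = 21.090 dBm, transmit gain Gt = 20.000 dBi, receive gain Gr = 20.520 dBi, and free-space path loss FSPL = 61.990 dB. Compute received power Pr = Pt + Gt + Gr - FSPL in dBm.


Pr = 21.090 + 20.000 + 20.520 - 61.990 = -0.38 dBm

-0.38 dBm


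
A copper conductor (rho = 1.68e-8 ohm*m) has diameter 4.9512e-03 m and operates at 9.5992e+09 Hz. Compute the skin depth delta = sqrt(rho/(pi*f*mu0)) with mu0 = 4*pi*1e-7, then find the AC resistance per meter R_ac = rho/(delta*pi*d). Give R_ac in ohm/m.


delta = sqrt(1.68e-8 / (pi * 9.5992e+09 * 4*pi*1e-7)) = 6.658206e-07 m
R_ac = 1.68e-8 / (6.658206e-07 * pi * 4.9512e-03) = 1.622 ohm/m

1.622 ohm/m


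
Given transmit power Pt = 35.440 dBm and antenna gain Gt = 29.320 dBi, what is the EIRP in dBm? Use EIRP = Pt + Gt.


EIRP = Pt + Gt = 35.440 + 29.320 = 64.76 dBm

64.76 dBm


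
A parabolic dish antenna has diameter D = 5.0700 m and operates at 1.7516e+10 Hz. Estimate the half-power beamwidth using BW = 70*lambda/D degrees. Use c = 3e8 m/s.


lambda = c / f = 3.0000e+08 / 1.7516e+10 = 0.01712720 m
BW = 70 * 0.01712720 / 5.0700 = 0.2365 deg

0.2365 deg


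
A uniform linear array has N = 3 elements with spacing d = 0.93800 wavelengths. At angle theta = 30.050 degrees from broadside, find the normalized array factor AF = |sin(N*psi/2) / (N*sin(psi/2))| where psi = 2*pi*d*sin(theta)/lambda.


psi = 2*pi*0.93800*sin(30.050 deg) = 2.951267 rad
AF = |sin(3*2.951267/2) / (3*sin(2.951267/2))| = 0.3213

0.3213


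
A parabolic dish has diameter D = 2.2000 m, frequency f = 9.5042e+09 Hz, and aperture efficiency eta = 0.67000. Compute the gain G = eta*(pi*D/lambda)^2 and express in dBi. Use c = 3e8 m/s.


lambda = c / f = 3.0000e+08 / 9.5042e+09 = 0.03156499 m
G_linear = 0.67000 * (pi * 2.2000 / 0.03156499)^2 = 32122.45
G_dBi = 10 * log10(32122.45) = 45.07 dBi

45.07 dBi


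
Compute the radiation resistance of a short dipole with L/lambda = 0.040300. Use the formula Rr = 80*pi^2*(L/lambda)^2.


Rr = 80 * pi^2 * (0.040300)^2 = 80 * 9.869604 * 1.624090e-03 = 1.282 ohm

1.282 ohm


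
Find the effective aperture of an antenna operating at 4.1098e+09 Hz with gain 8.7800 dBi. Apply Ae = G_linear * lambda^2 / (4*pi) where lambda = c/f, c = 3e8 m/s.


lambda = c / f = 3.0000e+08 / 4.1098e+09 = 0.07299625 m
G_linear = 10^(8.7800/10) = 7.550922
Ae = G_linear * lambda^2 / (4*pi) = 7.550922 * 0.07299625^2 / (4*pi) = 3.202e-03 m^2

3.202e-03 m^2


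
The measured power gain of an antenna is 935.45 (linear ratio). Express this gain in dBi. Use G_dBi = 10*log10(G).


G_dBi = 10 * log10(935.45) = 29.71 dBi

29.71 dBi


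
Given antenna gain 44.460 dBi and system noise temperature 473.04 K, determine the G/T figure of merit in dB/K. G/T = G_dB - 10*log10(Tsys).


G/T = 44.460 - 10*log10(473.04) = 44.460 - 26.74898 = 17.71 dB/K

17.71 dB/K


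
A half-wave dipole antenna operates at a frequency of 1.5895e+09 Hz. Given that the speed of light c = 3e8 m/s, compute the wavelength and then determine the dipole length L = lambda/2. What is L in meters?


lambda = c / f = 3.0000e+08 / 1.5895e+09 = 0.1887386 m
L = lambda / 2 = 0.1887386 / 2 = 0.09437 m

0.09437 m


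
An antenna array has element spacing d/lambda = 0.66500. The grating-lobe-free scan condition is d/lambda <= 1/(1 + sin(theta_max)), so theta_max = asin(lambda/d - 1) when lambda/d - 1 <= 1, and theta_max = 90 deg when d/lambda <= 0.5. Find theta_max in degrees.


lambda/d - 1 = 1/0.66500 - 1 = 0.5037594
theta_max = asin(0.5037594) = 30.25 deg

30.25 deg


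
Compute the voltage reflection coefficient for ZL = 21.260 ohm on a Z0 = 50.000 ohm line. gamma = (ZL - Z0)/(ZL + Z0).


gamma = (21.260 - 50.000) / (21.260 + 50.000) = -0.4033

-0.4033


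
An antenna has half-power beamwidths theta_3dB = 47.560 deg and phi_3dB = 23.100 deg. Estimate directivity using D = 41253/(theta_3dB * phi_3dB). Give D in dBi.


D_linear = 41253 / (47.560 * 23.100) = 37.54929
D_dBi = 10 * log10(37.54929) = 15.75 dBi

15.75 dBi


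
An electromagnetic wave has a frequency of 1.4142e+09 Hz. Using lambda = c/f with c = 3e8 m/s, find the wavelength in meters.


lambda = c / f = 3.0000e+08 / 1.4142e+09 = 0.2121 m

0.2121 m


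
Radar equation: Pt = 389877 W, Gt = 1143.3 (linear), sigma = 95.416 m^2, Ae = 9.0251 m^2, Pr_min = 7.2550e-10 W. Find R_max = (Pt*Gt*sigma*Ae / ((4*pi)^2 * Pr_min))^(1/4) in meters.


R^4 = 389877*1143.3*95.416*9.0251 / ((4*pi)^2 * 7.2550e-10) = 3.350456e+18
R_max = 3.350456e+18^0.25 = 42783 m

42783 m


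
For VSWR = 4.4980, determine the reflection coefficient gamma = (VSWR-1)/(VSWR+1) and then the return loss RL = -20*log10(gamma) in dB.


gamma = (4.4980 - 1) / (4.4980 + 1) = 0.6362314
RL = -20 * log10(0.6362314) = 3.928 dB

3.928 dB


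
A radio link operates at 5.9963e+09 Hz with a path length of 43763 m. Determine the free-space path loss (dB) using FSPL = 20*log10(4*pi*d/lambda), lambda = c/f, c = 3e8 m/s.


lambda = c / f = 3.0000e+08 / 5.9963e+09 = 0.05003085 m
FSPL = 20 * log10(4*pi*43763/0.05003085) = 140.8 dB

140.8 dB


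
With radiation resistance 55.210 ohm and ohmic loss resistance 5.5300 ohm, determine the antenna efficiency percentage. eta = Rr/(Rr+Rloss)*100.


eta = 55.210 / (55.210 + 5.5300) * 100 = 90.90%

90.90%


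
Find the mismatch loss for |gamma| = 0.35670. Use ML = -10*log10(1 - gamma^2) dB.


ML = -10 * log10(1 - 0.35670^2) = -10 * log10(0.87276511) = 0.5910 dB

0.5910 dB


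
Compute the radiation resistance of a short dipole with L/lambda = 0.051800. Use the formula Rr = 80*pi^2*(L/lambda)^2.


Rr = 80 * pi^2 * (0.051800)^2 = 80 * 9.869604 * 2.683240e-03 = 2.119 ohm

2.119 ohm


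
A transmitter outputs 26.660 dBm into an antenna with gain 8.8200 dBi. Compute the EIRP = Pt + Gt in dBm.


EIRP = Pt + Gt = 26.660 + 8.8200 = 35.48 dBm

35.48 dBm


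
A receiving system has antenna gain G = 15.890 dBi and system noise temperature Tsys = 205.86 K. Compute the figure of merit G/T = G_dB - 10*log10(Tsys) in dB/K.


G/T = 15.890 - 10*log10(205.86) = 15.890 - 23.13572 = -7.246 dB/K

-7.246 dB/K


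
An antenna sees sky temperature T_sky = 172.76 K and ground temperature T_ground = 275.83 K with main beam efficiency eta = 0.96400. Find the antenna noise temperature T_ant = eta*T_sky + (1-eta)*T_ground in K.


T_ant = 0.96400 * 172.76 + (1 - 0.96400) * 275.83 = 176.5 K

176.5 K


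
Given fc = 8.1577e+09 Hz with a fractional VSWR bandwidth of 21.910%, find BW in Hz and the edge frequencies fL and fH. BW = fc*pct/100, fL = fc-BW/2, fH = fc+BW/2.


BW = 8.1577e+09 * 21.910/100 = 1.787352e+09 Hz
fL = 8.1577e+09 - 1.787352e+09/2 = 7.264e+09 Hz
fH = 8.1577e+09 + 1.787352e+09/2 = 9.051e+09 Hz

BW=1.787e+09 Hz, fL=7.264e+09 Hz, fH=9.051e+09 Hz


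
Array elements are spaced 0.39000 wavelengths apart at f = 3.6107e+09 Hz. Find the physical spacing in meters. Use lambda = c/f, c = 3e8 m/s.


lambda = c / f = 3.0000e+08 / 3.6107e+09 = 0.08308638 m
d = 0.39000 * 0.08308638 = 0.03240 m

0.03240 m


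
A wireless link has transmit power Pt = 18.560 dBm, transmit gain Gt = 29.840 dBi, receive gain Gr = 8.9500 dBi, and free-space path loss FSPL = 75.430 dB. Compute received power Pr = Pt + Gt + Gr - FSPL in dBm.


Pr = 18.560 + 29.840 + 8.9500 - 75.430 = -18.08 dBm

-18.08 dBm


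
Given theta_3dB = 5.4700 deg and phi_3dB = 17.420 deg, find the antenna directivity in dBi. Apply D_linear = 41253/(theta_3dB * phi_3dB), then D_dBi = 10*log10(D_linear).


D_linear = 41253 / (5.4700 * 17.420) = 432.9324
D_dBi = 10 * log10(432.9324) = 26.36 dBi

26.36 dBi


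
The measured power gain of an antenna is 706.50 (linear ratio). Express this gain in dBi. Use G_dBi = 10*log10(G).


G_dBi = 10 * log10(706.50) = 28.49 dBi

28.49 dBi


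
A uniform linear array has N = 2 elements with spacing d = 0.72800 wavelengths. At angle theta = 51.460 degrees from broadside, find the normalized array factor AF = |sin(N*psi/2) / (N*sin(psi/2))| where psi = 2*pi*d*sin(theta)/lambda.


psi = 2*pi*0.72800*sin(51.460 deg) = 3.577785 rad
AF = |sin(2*3.577785/2) / (2*sin(3.577785/2))| = 0.2164

0.2164


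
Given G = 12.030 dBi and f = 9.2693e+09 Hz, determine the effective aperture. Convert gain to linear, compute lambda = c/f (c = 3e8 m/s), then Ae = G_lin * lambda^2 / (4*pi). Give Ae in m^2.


lambda = c / f = 3.0000e+08 / 9.2693e+09 = 0.03236490 m
G_linear = 10^(12.030/10) = 15.95879
Ae = G_linear * lambda^2 / (4*pi) = 15.95879 * 0.03236490^2 / (4*pi) = 1.330e-03 m^2

1.330e-03 m^2


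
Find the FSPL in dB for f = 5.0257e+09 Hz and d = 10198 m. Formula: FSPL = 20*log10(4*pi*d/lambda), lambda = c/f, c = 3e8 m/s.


lambda = c / f = 3.0000e+08 / 5.0257e+09 = 0.05969318 m
FSPL = 20 * log10(4*pi*10198/0.05969318) = 126.6 dB

126.6 dB


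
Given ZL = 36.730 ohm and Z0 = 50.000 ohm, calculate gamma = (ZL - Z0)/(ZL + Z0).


gamma = (36.730 - 50.000) / (36.730 + 50.000) = -0.1530

-0.1530


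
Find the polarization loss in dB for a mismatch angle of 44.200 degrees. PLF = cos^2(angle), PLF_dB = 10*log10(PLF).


PLF_linear = cos^2(44.200 deg) = 0.5139608
PLF_dB = 10 * log10(0.5139608) = -2.891 dB

-2.891 dB


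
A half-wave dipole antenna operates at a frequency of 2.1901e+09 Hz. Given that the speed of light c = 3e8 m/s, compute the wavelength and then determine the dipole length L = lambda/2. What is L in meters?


lambda = c / f = 3.0000e+08 / 2.1901e+09 = 0.1369800 m
L = lambda / 2 = 0.1369800 / 2 = 0.06849 m

0.06849 m


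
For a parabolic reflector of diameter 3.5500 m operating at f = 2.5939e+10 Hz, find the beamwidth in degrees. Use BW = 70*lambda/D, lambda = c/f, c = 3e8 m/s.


lambda = c / f = 3.0000e+08 / 2.5939e+10 = 0.01156560 m
BW = 70 * 0.01156560 / 3.5500 = 0.2281 deg

0.2281 deg


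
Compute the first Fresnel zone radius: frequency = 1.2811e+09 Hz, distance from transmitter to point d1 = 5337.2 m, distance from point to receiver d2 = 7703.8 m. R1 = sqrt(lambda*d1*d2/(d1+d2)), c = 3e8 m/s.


lambda = c / f = 3.0000e+08 / 1.2811e+09 = 0.2341738 m
R1 = sqrt(0.2341738 * 5337.2 * 7703.8 / (5337.2 + 7703.8)) = 27.17 m

27.17 m


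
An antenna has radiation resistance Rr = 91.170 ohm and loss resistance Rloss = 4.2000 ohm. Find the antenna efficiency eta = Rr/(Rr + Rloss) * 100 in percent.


eta = 91.170 / (91.170 + 4.2000) * 100 = 95.60%

95.60%


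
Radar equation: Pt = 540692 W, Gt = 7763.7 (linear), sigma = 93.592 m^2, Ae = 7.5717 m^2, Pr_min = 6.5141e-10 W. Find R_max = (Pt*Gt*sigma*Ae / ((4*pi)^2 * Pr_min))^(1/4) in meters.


R^4 = 540692*7763.7*93.592*7.5717 / ((4*pi)^2 * 6.5141e-10) = 2.891856e+19
R_max = 2.891856e+19^0.25 = 73332 m

73332 m


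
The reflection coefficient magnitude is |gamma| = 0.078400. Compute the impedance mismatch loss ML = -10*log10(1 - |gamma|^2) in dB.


ML = -10 * log10(1 - 0.078400^2) = -10 * log10(0.99385344) = 0.02678 dB

0.02678 dB


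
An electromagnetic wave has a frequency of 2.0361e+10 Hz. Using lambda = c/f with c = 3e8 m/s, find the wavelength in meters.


lambda = c / f = 3.0000e+08 / 2.0361e+10 = 0.01473 m

0.01473 m


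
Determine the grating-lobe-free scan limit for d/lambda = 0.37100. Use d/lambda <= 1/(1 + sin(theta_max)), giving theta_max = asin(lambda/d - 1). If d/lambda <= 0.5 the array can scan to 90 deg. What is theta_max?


lambda/d - 1 = 1/0.37100 - 1 = 1.695418 >= 1
d/lambda <= 0.5, so the array can scan to endfire without grating lobes: theta_max = 90 deg

90 deg


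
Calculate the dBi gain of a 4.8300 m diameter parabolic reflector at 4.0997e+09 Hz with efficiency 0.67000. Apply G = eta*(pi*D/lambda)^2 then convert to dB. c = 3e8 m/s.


lambda = c / f = 3.0000e+08 / 4.0997e+09 = 0.07317609 m
G_linear = 0.67000 * (pi * 4.8300 / 0.07317609)^2 = 28809.15
G_dBi = 10 * log10(28809.15) = 44.60 dBi

44.60 dBi


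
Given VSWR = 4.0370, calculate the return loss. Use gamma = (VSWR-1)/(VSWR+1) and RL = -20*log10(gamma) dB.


gamma = (4.0370 - 1) / (4.0370 + 1) = 0.6029383
RL = -20 * log10(0.6029383) = 4.395 dB

4.395 dB


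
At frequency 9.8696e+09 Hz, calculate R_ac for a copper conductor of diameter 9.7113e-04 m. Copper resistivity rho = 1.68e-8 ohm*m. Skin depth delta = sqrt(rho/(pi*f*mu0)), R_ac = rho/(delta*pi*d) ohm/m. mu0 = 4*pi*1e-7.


delta = sqrt(1.68e-8 / (pi * 9.8696e+09 * 4*pi*1e-7)) = 6.566365e-07 m
R_ac = 1.68e-8 / (6.566365e-07 * pi * 9.7113e-04) = 8.386 ohm/m

8.386 ohm/m


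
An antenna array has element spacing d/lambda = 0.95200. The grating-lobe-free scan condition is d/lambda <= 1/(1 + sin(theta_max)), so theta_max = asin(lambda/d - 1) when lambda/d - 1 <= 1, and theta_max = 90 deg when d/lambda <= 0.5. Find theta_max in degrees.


lambda/d - 1 = 1/0.95200 - 1 = 0.05042017
theta_max = asin(0.05042017) = 2.890 deg

2.890 deg


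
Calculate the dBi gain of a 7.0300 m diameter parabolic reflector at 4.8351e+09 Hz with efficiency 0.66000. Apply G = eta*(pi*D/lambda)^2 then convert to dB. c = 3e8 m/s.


lambda = c / f = 3.0000e+08 / 4.8351e+09 = 0.06204629 m
G_linear = 0.66000 * (pi * 7.0300 / 0.06204629)^2 = 83622.41
G_dBi = 10 * log10(83622.41) = 49.22 dBi

49.22 dBi


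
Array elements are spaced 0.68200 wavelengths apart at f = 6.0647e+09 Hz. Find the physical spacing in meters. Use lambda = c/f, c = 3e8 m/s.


lambda = c / f = 3.0000e+08 / 6.0647e+09 = 0.04946659 m
d = 0.68200 * 0.04946659 = 0.03374 m

0.03374 m


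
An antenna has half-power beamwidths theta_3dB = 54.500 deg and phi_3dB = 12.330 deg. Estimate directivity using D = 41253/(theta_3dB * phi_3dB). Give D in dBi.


D_linear = 41253 / (54.500 * 12.330) = 61.38976
D_dBi = 10 * log10(61.38976) = 17.88 dBi

17.88 dBi


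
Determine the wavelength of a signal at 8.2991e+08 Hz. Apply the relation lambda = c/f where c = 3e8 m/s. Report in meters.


lambda = c / f = 3.0000e+08 / 8.2991e+08 = 0.3615 m

0.3615 m


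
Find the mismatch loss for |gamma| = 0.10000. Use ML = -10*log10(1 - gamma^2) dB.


ML = -10 * log10(1 - 0.10000^2) = -10 * log10(0.99) = 0.04365 dB

0.04365 dB


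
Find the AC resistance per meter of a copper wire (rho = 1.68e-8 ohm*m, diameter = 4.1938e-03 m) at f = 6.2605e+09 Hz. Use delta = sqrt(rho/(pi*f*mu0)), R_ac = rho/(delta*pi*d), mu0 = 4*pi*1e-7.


delta = sqrt(1.68e-8 / (pi * 6.2605e+09 * 4*pi*1e-7)) = 8.244613e-07 m
R_ac = 1.68e-8 / (8.244613e-07 * pi * 4.1938e-03) = 1.547 ohm/m

1.547 ohm/m


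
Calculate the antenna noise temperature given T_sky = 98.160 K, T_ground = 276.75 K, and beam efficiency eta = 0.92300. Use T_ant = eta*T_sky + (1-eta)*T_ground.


T_ant = 0.92300 * 98.160 + (1 - 0.92300) * 276.75 = 111.9 K

111.9 K


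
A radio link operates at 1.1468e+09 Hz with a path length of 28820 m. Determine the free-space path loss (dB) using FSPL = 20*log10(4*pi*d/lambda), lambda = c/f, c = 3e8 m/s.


lambda = c / f = 3.0000e+08 / 1.1468e+09 = 0.2615975 m
FSPL = 20 * log10(4*pi*28820/0.2615975) = 122.8 dB

122.8 dB


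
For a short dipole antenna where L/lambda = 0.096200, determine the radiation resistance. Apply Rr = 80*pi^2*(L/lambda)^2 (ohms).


Rr = 80 * pi^2 * (0.096200)^2 = 80 * 9.869604 * 9.254440e-03 = 7.307 ohm

7.307 ohm


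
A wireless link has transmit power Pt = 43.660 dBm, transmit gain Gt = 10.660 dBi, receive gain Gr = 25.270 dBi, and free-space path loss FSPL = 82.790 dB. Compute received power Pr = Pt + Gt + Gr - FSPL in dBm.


Pr = 43.660 + 10.660 + 25.270 - 82.790 = -3.20 dBm

-3.20 dBm


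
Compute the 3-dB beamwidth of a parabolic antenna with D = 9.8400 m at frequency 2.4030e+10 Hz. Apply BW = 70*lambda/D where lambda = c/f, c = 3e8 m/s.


lambda = c / f = 3.0000e+08 / 2.4030e+10 = 0.01248439 m
BW = 70 * 0.01248439 / 9.8400 = 0.08881 deg

0.08881 deg


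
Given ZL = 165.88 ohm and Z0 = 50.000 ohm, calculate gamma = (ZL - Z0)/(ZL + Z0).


gamma = (165.88 - 50.000) / (165.88 + 50.000) = 0.5368

0.5368


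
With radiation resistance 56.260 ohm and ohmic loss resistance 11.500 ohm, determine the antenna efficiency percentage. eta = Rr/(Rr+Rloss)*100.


eta = 56.260 / (56.260 + 11.500) * 100 = 83.03%

83.03%


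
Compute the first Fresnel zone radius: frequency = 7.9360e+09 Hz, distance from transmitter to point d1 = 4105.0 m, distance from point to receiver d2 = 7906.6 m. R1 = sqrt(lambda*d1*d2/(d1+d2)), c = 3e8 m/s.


lambda = c / f = 3.0000e+08 / 7.9360e+09 = 0.03780242 m
R1 = sqrt(0.03780242 * 4105.0 * 7906.6 / (4105.0 + 7906.6)) = 10.11 m

10.11 m


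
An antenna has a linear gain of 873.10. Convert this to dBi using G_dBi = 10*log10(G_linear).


G_dBi = 10 * log10(873.10) = 29.41 dBi

29.41 dBi


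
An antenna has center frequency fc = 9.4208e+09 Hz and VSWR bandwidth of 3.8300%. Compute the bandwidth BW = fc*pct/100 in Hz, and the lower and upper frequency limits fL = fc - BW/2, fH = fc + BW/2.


BW = 9.4208e+09 * 3.8300/100 = 3.608166e+08 Hz
fL = 9.4208e+09 - 3.608166e+08/2 = 9.240e+09 Hz
fH = 9.4208e+09 + 3.608166e+08/2 = 9.601e+09 Hz

BW=3.608e+08 Hz, fL=9.240e+09 Hz, fH=9.601e+09 Hz


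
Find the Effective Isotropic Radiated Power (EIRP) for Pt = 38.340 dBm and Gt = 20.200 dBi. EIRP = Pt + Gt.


EIRP = Pt + Gt = 38.340 + 20.200 = 58.54 dBm

58.54 dBm


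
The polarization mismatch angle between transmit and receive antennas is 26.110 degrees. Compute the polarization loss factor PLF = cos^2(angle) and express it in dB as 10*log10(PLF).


PLF_linear = cos^2(26.110 deg) = 0.8063156
PLF_dB = 10 * log10(0.8063156) = -0.9349 dB

-0.9349 dB


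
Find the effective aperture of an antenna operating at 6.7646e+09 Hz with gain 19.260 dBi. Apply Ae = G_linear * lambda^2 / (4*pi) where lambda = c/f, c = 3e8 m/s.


lambda = c / f = 3.0000e+08 / 6.7646e+09 = 0.04434852 m
G_linear = 10^(19.260/10) = 84.33348
Ae = G_linear * lambda^2 / (4*pi) = 84.33348 * 0.04434852^2 / (4*pi) = 0.01320 m^2

0.01320 m^2


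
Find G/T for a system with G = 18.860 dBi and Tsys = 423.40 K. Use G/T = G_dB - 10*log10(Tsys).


G/T = 18.860 - 10*log10(423.40) = 18.860 - 26.26751 = -7.408 dB/K

-7.408 dB/K


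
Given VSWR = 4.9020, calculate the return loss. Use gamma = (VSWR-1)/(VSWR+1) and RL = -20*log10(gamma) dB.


gamma = (4.9020 - 1) / (4.9020 + 1) = 0.6611318
RL = -20 * log10(0.6611318) = 3.594 dB

3.594 dB


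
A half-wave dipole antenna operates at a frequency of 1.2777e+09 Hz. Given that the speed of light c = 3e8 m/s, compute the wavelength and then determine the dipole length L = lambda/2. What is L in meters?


lambda = c / f = 3.0000e+08 / 1.2777e+09 = 0.2347969 m
L = lambda / 2 = 0.2347969 / 2 = 0.1174 m

0.1174 m


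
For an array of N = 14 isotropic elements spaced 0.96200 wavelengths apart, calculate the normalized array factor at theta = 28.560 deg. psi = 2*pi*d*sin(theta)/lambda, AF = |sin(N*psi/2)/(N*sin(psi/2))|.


psi = 2*pi*0.96200*sin(28.560 deg) = 2.889711 rad
AF = |sin(14*2.889711/2) / (14*sin(2.889711/2))| = 0.07067

0.07067


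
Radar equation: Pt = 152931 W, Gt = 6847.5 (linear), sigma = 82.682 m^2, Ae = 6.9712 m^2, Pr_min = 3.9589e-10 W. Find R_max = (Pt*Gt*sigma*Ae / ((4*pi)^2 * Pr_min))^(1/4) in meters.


R^4 = 152931*6847.5*82.682*6.9712 / ((4*pi)^2 * 3.9589e-10) = 9.654990e+18
R_max = 9.654990e+18^0.25 = 55743 m

55743 m


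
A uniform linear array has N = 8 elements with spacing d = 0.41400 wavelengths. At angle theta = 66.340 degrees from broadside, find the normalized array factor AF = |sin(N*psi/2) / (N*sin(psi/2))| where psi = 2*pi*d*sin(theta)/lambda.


psi = 2*pi*0.41400*sin(66.340 deg) = 2.382586 rad
AF = |sin(8*2.382586/2) / (8*sin(2.382586/2))| = 0.01418

0.01418


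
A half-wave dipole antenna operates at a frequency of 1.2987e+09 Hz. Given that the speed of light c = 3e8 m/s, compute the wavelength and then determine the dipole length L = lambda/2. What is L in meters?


lambda = c / f = 3.0000e+08 / 1.2987e+09 = 0.2310002 m
L = lambda / 2 = 0.2310002 / 2 = 0.1155 m

0.1155 m


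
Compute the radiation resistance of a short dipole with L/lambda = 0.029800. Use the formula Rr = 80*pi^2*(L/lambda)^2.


Rr = 80 * pi^2 * (0.029800)^2 = 80 * 9.869604 * 8.880400e-04 = 0.7012 ohm

0.7012 ohm


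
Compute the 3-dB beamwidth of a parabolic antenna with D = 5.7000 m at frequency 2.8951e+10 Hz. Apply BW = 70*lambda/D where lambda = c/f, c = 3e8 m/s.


lambda = c / f = 3.0000e+08 / 2.8951e+10 = 0.01036234 m
BW = 70 * 0.01036234 / 5.7000 = 0.1273 deg

0.1273 deg


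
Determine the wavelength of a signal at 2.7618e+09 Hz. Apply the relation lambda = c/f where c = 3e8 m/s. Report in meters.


lambda = c / f = 3.0000e+08 / 2.7618e+09 = 0.1086 m

0.1086 m


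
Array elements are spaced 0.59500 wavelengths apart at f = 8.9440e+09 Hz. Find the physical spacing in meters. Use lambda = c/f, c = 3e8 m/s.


lambda = c / f = 3.0000e+08 / 8.9440e+09 = 0.03354204 m
d = 0.59500 * 0.03354204 = 0.01996 m

0.01996 m


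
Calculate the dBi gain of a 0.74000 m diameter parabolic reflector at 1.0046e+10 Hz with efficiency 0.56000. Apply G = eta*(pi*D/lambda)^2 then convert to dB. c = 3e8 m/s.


lambda = c / f = 3.0000e+08 / 1.0046e+10 = 0.02986263 m
G_linear = 0.56000 * (pi * 0.74000 / 0.02986263)^2 = 3393.869
G_dBi = 10 * log10(3393.869) = 35.31 dBi

35.31 dBi


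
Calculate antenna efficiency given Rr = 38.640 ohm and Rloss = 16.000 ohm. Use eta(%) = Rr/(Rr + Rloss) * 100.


eta = 38.640 / (38.640 + 16.000) * 100 = 70.72%

70.72%


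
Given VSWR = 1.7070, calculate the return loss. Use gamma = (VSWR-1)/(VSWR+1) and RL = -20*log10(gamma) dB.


gamma = (1.7070 - 1) / (1.7070 + 1) = 0.2611747
RL = -20 * log10(0.2611747) = 11.66 dB

11.66 dB


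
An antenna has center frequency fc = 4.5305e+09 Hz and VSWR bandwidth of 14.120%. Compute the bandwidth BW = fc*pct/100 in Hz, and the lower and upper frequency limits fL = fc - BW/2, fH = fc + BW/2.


BW = 4.5305e+09 * 14.120/100 = 6.397066e+08 Hz
fL = 4.5305e+09 - 6.397066e+08/2 = 4.211e+09 Hz
fH = 4.5305e+09 + 6.397066e+08/2 = 4.850e+09 Hz

BW=6.397e+08 Hz, fL=4.211e+09 Hz, fH=4.850e+09 Hz


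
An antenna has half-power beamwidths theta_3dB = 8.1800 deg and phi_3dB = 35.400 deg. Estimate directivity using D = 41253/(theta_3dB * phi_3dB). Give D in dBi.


D_linear = 41253 / (8.1800 * 35.400) = 142.4620
D_dBi = 10 * log10(142.4620) = 21.54 dBi

21.54 dBi


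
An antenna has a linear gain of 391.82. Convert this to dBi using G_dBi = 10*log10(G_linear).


G_dBi = 10 * log10(391.82) = 25.93 dBi

25.93 dBi


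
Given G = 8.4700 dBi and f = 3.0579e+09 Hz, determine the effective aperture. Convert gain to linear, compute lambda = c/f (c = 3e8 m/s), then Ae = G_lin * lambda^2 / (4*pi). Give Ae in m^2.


lambda = c / f = 3.0000e+08 / 3.0579e+09 = 0.09810654 m
G_linear = 10^(8.4700/10) = 7.030723
Ae = G_linear * lambda^2 / (4*pi) = 7.030723 * 0.09810654^2 / (4*pi) = 5.385e-03 m^2

5.385e-03 m^2


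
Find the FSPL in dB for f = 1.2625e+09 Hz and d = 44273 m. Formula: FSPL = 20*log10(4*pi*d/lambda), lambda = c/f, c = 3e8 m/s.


lambda = c / f = 3.0000e+08 / 1.2625e+09 = 0.2376238 m
FSPL = 20 * log10(4*pi*44273/0.2376238) = 127.4 dB

127.4 dB


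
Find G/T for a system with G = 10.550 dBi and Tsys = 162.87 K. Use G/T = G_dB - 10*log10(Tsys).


G/T = 10.550 - 10*log10(162.87) = 10.550 - 22.11841 = -11.57 dB/K

-11.57 dB/K


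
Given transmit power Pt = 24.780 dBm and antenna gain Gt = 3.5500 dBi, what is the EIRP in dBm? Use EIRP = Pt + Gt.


EIRP = Pt + Gt = 24.780 + 3.5500 = 28.33 dBm

28.33 dBm


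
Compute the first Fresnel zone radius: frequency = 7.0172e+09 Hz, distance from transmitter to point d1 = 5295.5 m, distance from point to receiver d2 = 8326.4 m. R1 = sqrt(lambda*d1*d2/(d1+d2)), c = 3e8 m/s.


lambda = c / f = 3.0000e+08 / 7.0172e+09 = 0.04275209 m
R1 = sqrt(0.04275209 * 5295.5 * 8326.4 / (5295.5 + 8326.4)) = 11.76 m

11.76 m


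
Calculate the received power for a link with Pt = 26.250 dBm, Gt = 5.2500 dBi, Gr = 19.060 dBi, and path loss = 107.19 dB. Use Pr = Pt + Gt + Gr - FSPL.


Pr = 26.250 + 5.2500 + 19.060 - 107.19 = -56.63 dBm

-56.63 dBm


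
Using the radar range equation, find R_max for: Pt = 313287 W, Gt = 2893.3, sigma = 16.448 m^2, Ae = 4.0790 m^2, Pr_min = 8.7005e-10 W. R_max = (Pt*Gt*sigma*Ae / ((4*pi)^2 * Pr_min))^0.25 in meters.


R^4 = 313287*2893.3*16.448*4.0790 / ((4*pi)^2 * 8.7005e-10) = 4.426278e+17
R_max = 4.426278e+17^0.25 = 25793 m

25793 m


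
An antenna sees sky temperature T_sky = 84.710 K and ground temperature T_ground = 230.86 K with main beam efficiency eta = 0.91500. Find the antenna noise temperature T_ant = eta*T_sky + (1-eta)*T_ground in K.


T_ant = 0.91500 * 84.710 + (1 - 0.91500) * 230.86 = 97.13 K

97.13 K


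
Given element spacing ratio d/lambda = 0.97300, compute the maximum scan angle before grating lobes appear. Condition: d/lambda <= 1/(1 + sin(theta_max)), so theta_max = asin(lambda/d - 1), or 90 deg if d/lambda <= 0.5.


lambda/d - 1 = 1/0.97300 - 1 = 0.02774923
theta_max = asin(0.02774923) = 1.590 deg

1.590 deg


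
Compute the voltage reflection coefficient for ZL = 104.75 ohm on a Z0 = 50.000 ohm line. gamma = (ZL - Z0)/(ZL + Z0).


gamma = (104.75 - 50.000) / (104.75 + 50.000) = 0.3538

0.3538


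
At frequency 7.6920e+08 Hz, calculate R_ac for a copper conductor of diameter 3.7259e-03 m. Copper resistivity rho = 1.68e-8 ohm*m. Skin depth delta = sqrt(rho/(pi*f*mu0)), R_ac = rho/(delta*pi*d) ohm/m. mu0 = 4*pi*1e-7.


delta = sqrt(1.68e-8 / (pi * 7.6920e+08 * 4*pi*1e-7)) = 2.352096e-06 m
R_ac = 1.68e-8 / (2.352096e-06 * pi * 3.7259e-03) = 0.6102 ohm/m

0.6102 ohm/m


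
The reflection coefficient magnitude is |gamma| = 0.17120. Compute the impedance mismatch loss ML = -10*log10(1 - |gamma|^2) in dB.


ML = -10 * log10(1 - 0.17120^2) = -10 * log10(0.97069056) = 0.1292 dB

0.1292 dB


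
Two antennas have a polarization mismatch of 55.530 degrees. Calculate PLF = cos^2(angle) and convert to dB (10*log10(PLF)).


PLF_linear = cos^2(55.530 deg) = 0.3203273
PLF_dB = 10 * log10(0.3203273) = -4.944 dB

-4.944 dB


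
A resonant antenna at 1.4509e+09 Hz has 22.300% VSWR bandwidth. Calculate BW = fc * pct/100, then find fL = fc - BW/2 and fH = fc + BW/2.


BW = 1.4509e+09 * 22.300/100 = 3.235507e+08 Hz
fL = 1.4509e+09 - 3.235507e+08/2 = 1.289e+09 Hz
fH = 1.4509e+09 + 3.235507e+08/2 = 1.613e+09 Hz

BW=3.236e+08 Hz, fL=1.289e+09 Hz, fH=1.613e+09 Hz


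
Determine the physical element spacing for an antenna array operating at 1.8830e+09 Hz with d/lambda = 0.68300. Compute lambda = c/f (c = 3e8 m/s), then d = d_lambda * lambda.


lambda = c / f = 3.0000e+08 / 1.8830e+09 = 0.1593202 m
d = 0.68300 * 0.1593202 = 0.1088 m

0.1088 m


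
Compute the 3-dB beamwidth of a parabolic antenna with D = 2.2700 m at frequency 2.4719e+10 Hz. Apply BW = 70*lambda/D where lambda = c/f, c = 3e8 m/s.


lambda = c / f = 3.0000e+08 / 2.4719e+10 = 0.01213641 m
BW = 70 * 0.01213641 / 2.2700 = 0.3743 deg

0.3743 deg


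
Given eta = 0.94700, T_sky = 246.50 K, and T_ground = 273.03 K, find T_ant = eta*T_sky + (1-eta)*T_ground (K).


T_ant = 0.94700 * 246.50 + (1 - 0.94700) * 273.03 = 247.9 K

247.9 K


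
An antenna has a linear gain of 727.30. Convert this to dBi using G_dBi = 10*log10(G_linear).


G_dBi = 10 * log10(727.30) = 28.62 dBi

28.62 dBi


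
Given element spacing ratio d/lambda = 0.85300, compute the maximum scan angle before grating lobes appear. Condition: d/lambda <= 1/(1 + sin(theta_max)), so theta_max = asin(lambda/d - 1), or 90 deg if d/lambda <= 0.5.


lambda/d - 1 = 1/0.85300 - 1 = 0.1723329
theta_max = asin(0.1723329) = 9.923 deg

9.923 deg


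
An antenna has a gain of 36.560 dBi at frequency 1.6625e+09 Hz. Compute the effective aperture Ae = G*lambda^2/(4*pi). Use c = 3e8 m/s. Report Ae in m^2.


lambda = c / f = 3.0000e+08 / 1.6625e+09 = 0.1804511 m
G_linear = 10^(36.560/10) = 4528.976
Ae = G_linear * lambda^2 / (4*pi) = 4528.976 * 0.1804511^2 / (4*pi) = 11.74 m^2

11.74 m^2


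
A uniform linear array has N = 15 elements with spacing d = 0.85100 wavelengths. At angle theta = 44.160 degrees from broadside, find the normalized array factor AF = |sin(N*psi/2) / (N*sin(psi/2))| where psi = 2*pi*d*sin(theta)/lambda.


psi = 2*pi*0.85100*sin(44.160 deg) = 3.725058 rad
AF = |sin(15*3.725058/2) / (15*sin(3.725058/2))| = 0.02298

0.02298


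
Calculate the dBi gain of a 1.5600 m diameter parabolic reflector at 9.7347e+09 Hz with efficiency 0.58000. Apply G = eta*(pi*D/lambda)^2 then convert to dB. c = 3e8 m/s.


lambda = c / f = 3.0000e+08 / 9.7347e+09 = 0.03081759 m
G_linear = 0.58000 * (pi * 1.5600 / 0.03081759)^2 = 14668.29
G_dBi = 10 * log10(14668.29) = 41.66 dBi

41.66 dBi


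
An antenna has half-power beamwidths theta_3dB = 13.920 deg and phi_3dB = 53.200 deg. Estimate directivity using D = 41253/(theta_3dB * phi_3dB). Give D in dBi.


D_linear = 41253 / (13.920 * 53.200) = 55.70635
D_dBi = 10 * log10(55.70635) = 17.46 dBi

17.46 dBi


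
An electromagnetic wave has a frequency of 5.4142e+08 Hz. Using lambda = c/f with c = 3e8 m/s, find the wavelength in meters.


lambda = c / f = 3.0000e+08 / 5.4142e+08 = 0.5541 m

0.5541 m


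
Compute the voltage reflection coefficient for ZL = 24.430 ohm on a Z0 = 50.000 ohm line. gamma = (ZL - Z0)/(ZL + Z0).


gamma = (24.430 - 50.000) / (24.430 + 50.000) = -0.3435

-0.3435


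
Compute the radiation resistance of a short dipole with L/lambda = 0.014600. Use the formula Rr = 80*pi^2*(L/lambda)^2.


Rr = 80 * pi^2 * (0.014600)^2 = 80 * 9.869604 * 2.131600e-04 = 0.1683 ohm

0.1683 ohm


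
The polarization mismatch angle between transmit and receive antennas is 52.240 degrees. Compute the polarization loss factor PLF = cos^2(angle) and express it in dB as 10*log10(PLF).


PLF_linear = cos^2(52.240 deg) = 0.3749790
PLF_dB = 10 * log10(0.3749790) = -4.260 dB

-4.260 dB


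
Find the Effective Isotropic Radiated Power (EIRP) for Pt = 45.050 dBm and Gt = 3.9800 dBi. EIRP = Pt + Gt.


EIRP = Pt + Gt = 45.050 + 3.9800 = 49.03 dBm

49.03 dBm


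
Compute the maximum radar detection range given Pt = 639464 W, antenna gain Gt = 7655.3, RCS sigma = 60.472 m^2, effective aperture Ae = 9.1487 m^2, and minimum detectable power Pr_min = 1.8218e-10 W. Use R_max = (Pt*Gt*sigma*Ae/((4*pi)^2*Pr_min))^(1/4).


R^4 = 639464*7655.3*60.472*9.1487 / ((4*pi)^2 * 1.8218e-10) = 9.413944e+19
R_max = 9.413944e+19^0.25 = 98502 m

98502 m


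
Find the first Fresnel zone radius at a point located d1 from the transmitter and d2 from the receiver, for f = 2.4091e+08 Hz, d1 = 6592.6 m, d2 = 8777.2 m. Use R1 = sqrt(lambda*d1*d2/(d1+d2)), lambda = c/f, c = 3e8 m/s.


lambda = c / f = 3.0000e+08 / 2.4091e+08 = 1.245278 m
R1 = sqrt(1.245278 * 6592.6 * 8777.2 / (6592.6 + 8777.2)) = 68.47 m

68.47 m


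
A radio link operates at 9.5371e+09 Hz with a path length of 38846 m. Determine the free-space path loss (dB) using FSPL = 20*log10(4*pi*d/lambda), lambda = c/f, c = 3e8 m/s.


lambda = c / f = 3.0000e+08 / 9.5371e+09 = 0.03145610 m
FSPL = 20 * log10(4*pi*38846/0.03145610) = 143.8 dB

143.8 dB


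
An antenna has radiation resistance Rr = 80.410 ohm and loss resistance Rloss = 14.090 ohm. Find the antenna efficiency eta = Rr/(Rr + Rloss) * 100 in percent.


eta = 80.410 / (80.410 + 14.090) * 100 = 85.09%

85.09%


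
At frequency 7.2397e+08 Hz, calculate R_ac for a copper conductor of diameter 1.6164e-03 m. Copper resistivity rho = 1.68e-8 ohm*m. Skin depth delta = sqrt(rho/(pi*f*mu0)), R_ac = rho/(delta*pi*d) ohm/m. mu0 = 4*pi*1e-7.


delta = sqrt(1.68e-8 / (pi * 7.2397e+08 * 4*pi*1e-7)) = 2.424457e-06 m
R_ac = 1.68e-8 / (2.424457e-06 * pi * 1.6164e-03) = 1.365 ohm/m

1.365 ohm/m


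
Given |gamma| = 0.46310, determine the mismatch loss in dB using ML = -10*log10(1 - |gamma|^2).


ML = -10 * log10(1 - 0.46310^2) = -10 * log10(0.78553839) = 1.048 dB

1.048 dB


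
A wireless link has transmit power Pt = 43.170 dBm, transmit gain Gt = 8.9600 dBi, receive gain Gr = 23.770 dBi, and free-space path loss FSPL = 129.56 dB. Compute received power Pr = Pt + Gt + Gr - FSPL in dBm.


Pr = 43.170 + 8.9600 + 23.770 - 129.56 = -53.66 dBm

-53.66 dBm


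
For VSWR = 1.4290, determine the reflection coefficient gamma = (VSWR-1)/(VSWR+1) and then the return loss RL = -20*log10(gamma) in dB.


gamma = (1.4290 - 1) / (1.4290 + 1) = 0.1766159
RL = -20 * log10(0.1766159) = 15.06 dB

15.06 dB


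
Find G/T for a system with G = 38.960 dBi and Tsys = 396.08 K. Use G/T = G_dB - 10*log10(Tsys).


G/T = 38.960 - 10*log10(396.08) = 38.960 - 25.97783 = 12.98 dB/K

12.98 dB/K


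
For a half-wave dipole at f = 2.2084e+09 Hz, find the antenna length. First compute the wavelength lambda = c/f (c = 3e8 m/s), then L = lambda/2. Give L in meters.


lambda = c / f = 3.0000e+08 / 2.2084e+09 = 0.1358450 m
L = lambda / 2 = 0.1358450 / 2 = 0.06792 m

0.06792 m


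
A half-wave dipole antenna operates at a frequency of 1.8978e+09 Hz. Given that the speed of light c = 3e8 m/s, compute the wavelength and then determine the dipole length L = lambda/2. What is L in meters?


lambda = c / f = 3.0000e+08 / 1.8978e+09 = 0.1580778 m
L = lambda / 2 = 0.1580778 / 2 = 0.07904 m

0.07904 m


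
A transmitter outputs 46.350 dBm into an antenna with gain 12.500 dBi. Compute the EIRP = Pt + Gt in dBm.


EIRP = Pt + Gt = 46.350 + 12.500 = 58.85 dBm

58.85 dBm


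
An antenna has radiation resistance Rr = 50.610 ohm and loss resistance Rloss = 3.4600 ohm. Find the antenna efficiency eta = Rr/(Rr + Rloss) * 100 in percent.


eta = 50.610 / (50.610 + 3.4600) * 100 = 93.60%

93.60%
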